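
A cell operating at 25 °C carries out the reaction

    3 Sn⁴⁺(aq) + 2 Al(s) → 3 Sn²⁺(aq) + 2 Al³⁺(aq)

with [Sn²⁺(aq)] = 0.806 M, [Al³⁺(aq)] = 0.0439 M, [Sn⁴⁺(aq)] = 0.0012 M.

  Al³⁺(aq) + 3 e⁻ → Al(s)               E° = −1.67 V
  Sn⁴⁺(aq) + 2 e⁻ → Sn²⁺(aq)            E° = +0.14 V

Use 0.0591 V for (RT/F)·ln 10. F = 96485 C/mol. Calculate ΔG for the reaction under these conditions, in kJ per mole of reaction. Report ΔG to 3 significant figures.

−1010 kJ/mol

The standard cell potential is +0.14 − (−1.67) = +1.81 V, with n = 6 electrons in the balanced equation.
The reaction quotient is ([Sn²⁺(aq)]^3·[Al³⁺(aq)]^2) / [Sn⁴⁺(aq)]^3 = 5.84×10^5; by Nernst, E = +1.81 − (0.0591/6)(5.766) = +1.7532 V.
Finally ΔG = −nFE = −(6)(96485 C/mol)(+1.7532 V) = −1010 kJ/mol.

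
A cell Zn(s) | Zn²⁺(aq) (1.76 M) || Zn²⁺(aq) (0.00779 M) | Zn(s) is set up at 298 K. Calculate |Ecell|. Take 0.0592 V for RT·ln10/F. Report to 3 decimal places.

0.070 V

For a concentration cell E°cell = 0, since both electrodes use the same couple.
The compartment with the higher Zn²⁺(aq) concentration (1.76 M) acts as the cathode; ions are reduced there and produced at the dilute (0.00779 M) anode.
With n = 2, Ecell = −(0.0592/2)·log([dilute]/[conc]) = −(0.0592/2)·log(0.00779/1.76) = +0.070 V.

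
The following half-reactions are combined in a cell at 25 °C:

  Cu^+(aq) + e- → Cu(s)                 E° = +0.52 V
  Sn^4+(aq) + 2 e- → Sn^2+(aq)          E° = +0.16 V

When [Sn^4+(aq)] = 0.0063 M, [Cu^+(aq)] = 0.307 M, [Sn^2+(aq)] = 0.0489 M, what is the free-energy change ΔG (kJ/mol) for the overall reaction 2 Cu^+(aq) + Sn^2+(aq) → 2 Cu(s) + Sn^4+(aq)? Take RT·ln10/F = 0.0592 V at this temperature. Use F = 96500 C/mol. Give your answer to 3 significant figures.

The standard cell potential is +0.52 − (+0.16) = +0.36 V, with n = 2 electrons in the balanced equation.
Q = [Sn^4+(aq)] / ([Cu^+(aq)]^2·[Sn^2+(aq)]) = 1.37, so log Q = 0.136 and E = +0.36 − (0.0592/2)(0.136) = +0.3560 V.
Then ΔG = −nFE = −2 × 96500 × +0.3560 J/mol = −68.7 kJ/mol.

−68.7 kJ/mol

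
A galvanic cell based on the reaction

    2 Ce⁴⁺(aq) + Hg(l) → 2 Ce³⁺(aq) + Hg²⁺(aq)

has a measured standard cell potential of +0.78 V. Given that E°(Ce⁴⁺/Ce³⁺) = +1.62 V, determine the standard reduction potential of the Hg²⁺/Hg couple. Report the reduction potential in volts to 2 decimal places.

+0.84 V

In the reaction as written the Ce⁴⁺/Ce³⁺ couple is reduced (cathode) and Hg²⁺/Hg is oxidized (anode), so E°cell = E°(Ce⁴⁺/Ce³⁺) − E°(Hg²⁺/Hg).
E°(Hg²⁺/Hg) = E°(cathode) − E°cell = +1.62 − (+0.78) = +0.84 V.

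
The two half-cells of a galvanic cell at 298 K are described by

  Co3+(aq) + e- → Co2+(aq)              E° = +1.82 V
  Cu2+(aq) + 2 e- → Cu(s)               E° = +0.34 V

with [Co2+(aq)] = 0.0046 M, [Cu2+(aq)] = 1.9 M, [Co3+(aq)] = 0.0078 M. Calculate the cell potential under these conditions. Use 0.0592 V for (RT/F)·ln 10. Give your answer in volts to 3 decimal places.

Since E°(Co³⁺/Co²⁺) > E°(Cu²⁺/Cu), Co³⁺/Co²⁺ serves as the cathode.
The standard potential is +1.82 − (+0.34) = +1.48 V and the balanced reaction transfers n = 2 electrons.
The balanced reaction is 2 Co3+(aq) + Cu(s) → 2 Co2+(aq) + Cu2+(aq), so Q = ([Co2+(aq)]^2·[Cu2+(aq)]) / [Co3+(aq)]^2 = 0.661 and log Q = −0.180.
By the Nernst equation, E = +1.48 − (0.0592/2)·(−0.180) = +1.485 V.

+1.485 V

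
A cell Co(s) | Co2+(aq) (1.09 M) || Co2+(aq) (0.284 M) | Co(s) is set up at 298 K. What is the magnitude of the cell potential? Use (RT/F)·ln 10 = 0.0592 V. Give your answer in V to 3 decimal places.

0.017 V

For a concentration cell E°cell = 0, since both electrodes use the same couple.
The compartment with the higher Co2+(aq) concentration (1.09 M) acts as the cathode; ions are reduced there and produced at the dilute (0.284 M) anode.
With n = 2, Ecell = −(0.0592/2)·log([dilute]/[conc]) = −(0.0592/2)·log(0.284/1.09) = +0.017 V.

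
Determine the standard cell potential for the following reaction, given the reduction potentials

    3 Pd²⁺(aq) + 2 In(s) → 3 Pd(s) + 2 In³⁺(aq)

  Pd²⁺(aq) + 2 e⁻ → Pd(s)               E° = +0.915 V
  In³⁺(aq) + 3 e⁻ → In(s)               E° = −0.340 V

+1.255 V

Pd²⁺(aq) gains electrons, so the Pd²⁺/Pd couple is the cathode; the In³⁺/In couple is the anode.
E°cell = E°(cathode) − E°(anode) = +0.915 − (−0.340) = +1.255 V.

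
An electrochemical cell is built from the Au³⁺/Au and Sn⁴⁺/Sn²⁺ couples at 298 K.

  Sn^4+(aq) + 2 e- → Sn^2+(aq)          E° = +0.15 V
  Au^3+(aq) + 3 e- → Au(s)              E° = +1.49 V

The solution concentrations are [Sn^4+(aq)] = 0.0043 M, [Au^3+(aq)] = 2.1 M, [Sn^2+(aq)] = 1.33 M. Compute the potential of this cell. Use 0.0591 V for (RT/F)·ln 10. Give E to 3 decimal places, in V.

The Au³⁺/Au couple has the more positive E°, so it is the cathode; Sn⁴⁺/Sn²⁺ is the anode.
The standard potential is +1.49 − (+0.15) = +1.34 V and the balanced reaction transfers n = 6 electrons.
Balancing gives 2 Au^3+(aq) + 3 Sn^2+(aq) → 2 Au(s) + 3 Sn^4+(aq); hence Q = [Sn^4+(aq)]^3 / ([Au^3+(aq)]^2·[Sn^2+(aq)]^3) = 7.66×10^−9 (log Q = −8.116).
Applying E = E° − (RT ln10/nF)·log Q gives +1.34 − (0.0591/6)(−8.116) = +1.420 V.

+1.420 V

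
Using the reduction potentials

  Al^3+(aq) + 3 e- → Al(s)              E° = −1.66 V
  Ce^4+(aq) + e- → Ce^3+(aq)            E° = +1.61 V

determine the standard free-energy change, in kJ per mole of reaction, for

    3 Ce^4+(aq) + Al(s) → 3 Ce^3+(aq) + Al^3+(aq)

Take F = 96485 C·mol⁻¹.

In the reaction as written Ce^4+(aq) is reduced, so the Ce⁴⁺/Ce³⁺ couple is the cathode and Al³⁺/Al is the anode.
E°cell = +1.61 − (−1.66) = +3.27 V; balancing electrons gives n = 3.
ΔG° = −nFE°cell = −(3)(96485)(+3.27) J/mol = −947 kJ/mol.

−947 kJ/mol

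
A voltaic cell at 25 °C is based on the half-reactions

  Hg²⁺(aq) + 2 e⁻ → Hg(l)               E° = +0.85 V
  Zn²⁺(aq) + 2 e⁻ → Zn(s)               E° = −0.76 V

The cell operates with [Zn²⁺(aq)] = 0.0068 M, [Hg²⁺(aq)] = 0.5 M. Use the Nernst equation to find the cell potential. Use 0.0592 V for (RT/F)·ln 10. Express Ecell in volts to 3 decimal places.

+1.665 V

Hg²⁺/Hg is reduced (cathode, E° = +0.85 V) and Zn²⁺/Zn is oxidized (anode).
E°cell = +0.85 − (−0.76) = +1.61 V, with n = 2 electrons transferred.
For the overall reaction Hg²⁺(aq) + Zn(s) → Hg(l) + Zn²⁺(aq), Q = [Zn²⁺(aq)] / [Hg²⁺(aq)] = 0.0136, giving log Q = −1.866.
Applying E = E° − (RT ln10/nF)·log Q gives +1.61 − (0.0592/2)(−1.866) = +1.665 V.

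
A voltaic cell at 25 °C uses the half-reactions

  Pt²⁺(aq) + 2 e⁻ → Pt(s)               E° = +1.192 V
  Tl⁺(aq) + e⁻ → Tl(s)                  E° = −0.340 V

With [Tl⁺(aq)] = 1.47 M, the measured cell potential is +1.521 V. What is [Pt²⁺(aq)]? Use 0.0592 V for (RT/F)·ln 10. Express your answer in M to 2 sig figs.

0.92 M

With Pt²⁺/Pt at the cathode and Tl⁺/Tl at the anode, E°cell = +1.192 − (−0.340) = +1.532 V (n = 2).
Rearranging E = E° − (0.0592/n)·log Q gives log Q = 2(+1.532 − (+1.521))/0.0592 = 0.372.
For Pt²⁺(aq) + 2 Tl(s) → Pt(s) + 2 Tl⁺(aq), the reaction quotient is Q = [Tl⁺(aq)]^2 / [Pt²⁺(aq)].
Isolating [Pt²⁺(aq)] in Q = 10^{0.372} yields log [Pt²⁺(aq)] = −0.037, i.e. 0.92 M.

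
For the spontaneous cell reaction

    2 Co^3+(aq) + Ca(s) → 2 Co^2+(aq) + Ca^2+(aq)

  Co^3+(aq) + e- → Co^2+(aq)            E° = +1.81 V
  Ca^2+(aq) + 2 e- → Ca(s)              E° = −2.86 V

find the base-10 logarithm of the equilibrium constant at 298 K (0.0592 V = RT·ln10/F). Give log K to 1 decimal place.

The Co³⁺/Co²⁺ couple is reduced (cathode); E°cell = +1.81 − (−2.86) = +4.67 V with n = 2.
At equilibrium E = 0, so log K = nE°cell / 0.0592 = (2)(+4.67) / 0.0592 = 157.8.

log K = 157.8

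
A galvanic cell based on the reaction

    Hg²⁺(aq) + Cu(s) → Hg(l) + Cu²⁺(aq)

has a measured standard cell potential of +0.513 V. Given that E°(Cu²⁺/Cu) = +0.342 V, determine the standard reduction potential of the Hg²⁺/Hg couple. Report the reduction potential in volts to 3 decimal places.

In the reaction as written the Hg²⁺/Hg couple is reduced (cathode) and Cu²⁺/Cu is oxidized (anode), so E°cell = E°(Hg²⁺/Hg) − E°(Cu²⁺/Cu).
E°(Hg²⁺/Hg) = E°cell + E°(anode) = +0.513 + (+0.342) = +0.855 V.

+0.855 V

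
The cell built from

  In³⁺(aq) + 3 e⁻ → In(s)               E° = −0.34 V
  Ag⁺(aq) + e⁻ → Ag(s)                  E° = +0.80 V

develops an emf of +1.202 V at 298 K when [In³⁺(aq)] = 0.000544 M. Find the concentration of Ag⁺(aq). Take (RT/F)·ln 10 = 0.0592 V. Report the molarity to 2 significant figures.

With Ag⁺/Ag at the cathode and In³⁺/In at the anode, E°cell = +0.80 − (−0.34) = +1.14 V (n = 3).
From the Nernst equation, log Q = n(E° − E)/0.0592 = 3·(+1.14 − (+1.202))/0.0592 = −3.142.
For 3 Ag⁺(aq) + In(s) → 3 Ag(s) + In³⁺(aq), the reaction quotient is Q = [In³⁺(aq)] / [Ag⁺(aq)]^3.
Solving for the unknown gives log [Ag⁺(aq)] = −0.041, so [Ag⁺(aq)] ≈ 0.91 M.

0.91 M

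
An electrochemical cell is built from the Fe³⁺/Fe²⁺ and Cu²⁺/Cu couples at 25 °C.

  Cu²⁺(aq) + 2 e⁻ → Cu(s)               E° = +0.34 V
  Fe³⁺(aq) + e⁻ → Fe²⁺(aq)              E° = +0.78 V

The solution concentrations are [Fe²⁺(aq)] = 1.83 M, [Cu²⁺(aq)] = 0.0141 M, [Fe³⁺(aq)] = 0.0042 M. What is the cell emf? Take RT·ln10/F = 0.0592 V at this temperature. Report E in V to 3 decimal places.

+0.339 V

Fe³⁺/Fe²⁺ is reduced (cathode, E° = +0.78 V) and Cu²⁺/Cu is oxidized (anode).
The standard potential is +0.78 − (+0.34) = +0.44 V and the balanced reaction transfers n = 2 electrons.
Balancing gives 2 Fe³⁺(aq) + Cu(s) → 2 Fe²⁺(aq) + Cu²⁺(aq); hence Q = ([Fe²⁺(aq)]^2·[Cu²⁺(aq)]) / [Fe³⁺(aq)]^2 = 2.68×10^3 (log Q = 3.428).
Applying E = E° − (RT ln10/nF)·log Q gives +0.44 − (0.0592/2)(3.428) = +0.339 V.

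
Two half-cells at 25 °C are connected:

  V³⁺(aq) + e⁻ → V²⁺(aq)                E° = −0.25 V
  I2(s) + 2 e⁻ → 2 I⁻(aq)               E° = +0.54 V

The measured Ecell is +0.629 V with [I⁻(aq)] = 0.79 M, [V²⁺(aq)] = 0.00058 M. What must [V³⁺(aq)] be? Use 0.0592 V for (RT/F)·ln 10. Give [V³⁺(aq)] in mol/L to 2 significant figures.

0.38 M

The I₂/I⁻ couple has the larger reduction potential, so it is the cathode: E°cell = +0.54 − (−0.25) = +0.79 V and n = 2.
Since E = E° − (0.0592/n)·log Q, log Q = n(E° − E)/0.0592 = 5.439.
For I2(s) + 2 V²⁺(aq) → 2 I⁻(aq) + 2 V³⁺(aq), the reaction quotient is Q = ([I⁻(aq)]^2·[V³⁺(aq)]^2) / [V²⁺(aq)]^2.
Solving for the unknown gives log [V³⁺(aq)] = −0.415, so [V³⁺(aq)] ≈ 0.38 M.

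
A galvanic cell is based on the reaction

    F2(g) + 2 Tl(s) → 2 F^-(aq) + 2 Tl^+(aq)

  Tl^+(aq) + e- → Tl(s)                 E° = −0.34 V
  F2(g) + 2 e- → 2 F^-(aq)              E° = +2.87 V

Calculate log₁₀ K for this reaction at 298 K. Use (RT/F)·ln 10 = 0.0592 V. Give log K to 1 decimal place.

log K = 108.4

The F₂/F⁻ couple is reduced (cathode); E°cell = +2.87 − (−0.34) = +3.21 V with n = 2.
At equilibrium E = 0, so log K = nE°cell / 0.0592 = (2)(+3.21) / 0.0592 = 108.4.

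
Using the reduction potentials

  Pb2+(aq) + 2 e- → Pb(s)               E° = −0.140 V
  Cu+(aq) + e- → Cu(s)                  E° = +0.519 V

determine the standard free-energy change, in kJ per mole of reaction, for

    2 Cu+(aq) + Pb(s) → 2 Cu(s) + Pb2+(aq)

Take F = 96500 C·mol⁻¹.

In the reaction as written Cu+(aq) is reduced, so the Cu⁺/Cu couple is the cathode and Pb²⁺/Pb is the anode.
E°cell = +0.519 − (−0.140) = +0.659 V; balancing electrons gives n = 2.
ΔG° = −nFE°cell = −(2)(96500)(+0.659) J/mol = −127 kJ/mol.

−127 kJ/mol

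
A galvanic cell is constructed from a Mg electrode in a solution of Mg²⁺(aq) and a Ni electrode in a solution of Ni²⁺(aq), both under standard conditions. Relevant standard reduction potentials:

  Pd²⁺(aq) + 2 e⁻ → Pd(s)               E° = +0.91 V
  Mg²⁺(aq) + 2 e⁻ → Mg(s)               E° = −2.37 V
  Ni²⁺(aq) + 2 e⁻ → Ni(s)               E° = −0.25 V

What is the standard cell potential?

+2.12 V

Of the two couples in this cell, the one with the more positive reduction potential is reduced at the cathode: here that is Ni²⁺/Ni (−0.25 V); Mg²⁺/Mg (−2.37 V) is the anode.
E°cell = E°(cathode) − E°(anode) = −0.25 − (−2.37) = +2.12 V.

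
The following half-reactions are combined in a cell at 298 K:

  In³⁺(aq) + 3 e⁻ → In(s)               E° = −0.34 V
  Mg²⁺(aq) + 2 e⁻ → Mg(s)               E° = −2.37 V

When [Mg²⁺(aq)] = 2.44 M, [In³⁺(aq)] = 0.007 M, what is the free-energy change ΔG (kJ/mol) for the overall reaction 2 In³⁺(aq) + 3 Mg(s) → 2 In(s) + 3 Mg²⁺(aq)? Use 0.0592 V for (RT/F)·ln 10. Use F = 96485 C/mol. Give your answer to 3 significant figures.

With In³⁺/In reduced at the cathode, E°cell = −0.34 − (−2.37) = +2.03 V and n = 6.
Here Q = [Mg²⁺(aq)]^3 / [In³⁺(aq)]^2 = 2.96×10^5 (log Q = 5.472), giving E = +2.03 − (0.0592/6)·(5.472) = +1.9760 V.
ΔG = −nFE = −(6)(96485)(+1.9760) J/mol = −1140 kJ/mol.

−1140 kJ/mol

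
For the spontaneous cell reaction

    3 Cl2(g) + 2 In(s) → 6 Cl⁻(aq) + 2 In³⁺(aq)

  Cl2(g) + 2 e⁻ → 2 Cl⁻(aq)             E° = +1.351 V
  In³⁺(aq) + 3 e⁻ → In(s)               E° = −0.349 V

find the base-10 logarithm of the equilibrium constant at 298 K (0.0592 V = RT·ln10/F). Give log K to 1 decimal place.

The Cl₂/Cl⁻ couple is reduced (cathode); E°cell = +1.351 − (−0.349) = +1.700 V with n = 6.
At equilibrium E = 0, so log K = nE°cell / 0.0592 = (6)(+1.700) / 0.0592 = 172.3.

log K = 172.3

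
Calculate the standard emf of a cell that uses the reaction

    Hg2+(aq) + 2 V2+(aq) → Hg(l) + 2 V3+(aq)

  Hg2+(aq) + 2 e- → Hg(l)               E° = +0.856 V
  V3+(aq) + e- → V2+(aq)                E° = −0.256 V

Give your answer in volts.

Hg2+(aq) gains electrons, so the Hg²⁺/Hg couple is the cathode; the V³⁺/V²⁺ couple is the anode.
E°cell = E°(cathode) − E°(anode) = +0.856 − (−0.256) = +1.112 V.

+1.112 V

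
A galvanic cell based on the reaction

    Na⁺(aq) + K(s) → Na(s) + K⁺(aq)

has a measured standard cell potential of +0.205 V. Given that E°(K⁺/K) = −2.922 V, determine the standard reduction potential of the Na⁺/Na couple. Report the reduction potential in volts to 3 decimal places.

In the reaction as written the Na⁺/Na couple is reduced (cathode) and K⁺/K is oxidized (anode), so E°cell = E°(Na⁺/Na) − E°(K⁺/K).
E°(Na⁺/Na) = E°cell + E°(anode) = +0.205 + (−2.922) = −2.717 V.

−2.717 V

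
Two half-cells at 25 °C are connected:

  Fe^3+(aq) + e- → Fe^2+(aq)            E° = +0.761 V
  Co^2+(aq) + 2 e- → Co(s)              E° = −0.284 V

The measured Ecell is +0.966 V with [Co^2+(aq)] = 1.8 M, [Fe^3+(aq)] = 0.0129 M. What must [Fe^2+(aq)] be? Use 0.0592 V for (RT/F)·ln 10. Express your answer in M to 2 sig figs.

0.21 M

Fe³⁺/Fe²⁺ is the cathode (higher E°); E°cell = +0.761 − (−0.284) = +1.045 V with n = 2.
Rearranging E = E° − (0.0592/n)·log Q gives log Q = 2(+1.045 − (+0.966))/0.0592 = 2.669.
For 2 Fe^3+(aq) + Co(s) → 2 Fe^2+(aq) + Co^2+(aq), the reaction quotient is Q = ([Fe^2+(aq)]^2·[Co^2+(aq)]) / [Fe^3+(aq)]^2.
Substituting the known concentrations and solving, log [Fe^2+(aq)] = −0.683 and [Fe^2+(aq)] = 0.21 M.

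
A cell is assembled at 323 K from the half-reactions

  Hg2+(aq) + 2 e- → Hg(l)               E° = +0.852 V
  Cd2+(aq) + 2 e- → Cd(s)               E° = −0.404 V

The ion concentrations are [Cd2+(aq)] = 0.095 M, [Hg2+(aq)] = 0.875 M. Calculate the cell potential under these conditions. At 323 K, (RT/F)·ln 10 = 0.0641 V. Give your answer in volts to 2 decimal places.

Since E°(Hg²⁺/Hg) > E°(Cd²⁺/Cd), Hg²⁺/Hg serves as the cathode.
E°cell = E°cat − E°an = +0.852 − (−0.404) = +1.256 V; n = 2.
Balancing gives Hg2+(aq) + Cd(s) → Hg(l) + Cd2+(aq); hence Q = [Cd2+(aq)] / [Hg2+(aq)] = 0.109 (log Q = −0.964).
Applying E = E° − (RT ln10/nF)·log Q gives +1.256 − (0.0641/2)(−0.964) = +1.29 V.

+1.29 V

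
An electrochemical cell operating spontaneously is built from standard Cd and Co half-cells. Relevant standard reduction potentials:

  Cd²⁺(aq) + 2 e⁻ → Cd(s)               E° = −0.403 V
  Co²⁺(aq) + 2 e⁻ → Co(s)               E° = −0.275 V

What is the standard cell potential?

+0.128 V

Of the two couples in this cell, the one with the more positive reduction potential is reduced at the cathode: here that is Co²⁺/Co (−0.275 V); Cd²⁺/Cd (−0.403 V) is the anode.
E°cell = E°(cathode) − E°(anode) = −0.275 − (−0.403) = +0.128 V.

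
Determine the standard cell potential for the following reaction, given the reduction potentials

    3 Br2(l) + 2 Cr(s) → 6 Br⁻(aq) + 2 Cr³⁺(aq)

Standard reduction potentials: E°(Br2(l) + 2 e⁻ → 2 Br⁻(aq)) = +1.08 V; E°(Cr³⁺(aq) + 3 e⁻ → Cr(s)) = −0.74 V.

+1.82 V

In the reaction as written, Br2(l) is reduced (cathode) and Cr³⁺(aq) is produced by oxidation at the anode.
E°cell = E°(cathode) − E°(anode) = +1.08 − (−0.74) = +1.82 V.
The positive value indicates the reaction is spontaneous as written.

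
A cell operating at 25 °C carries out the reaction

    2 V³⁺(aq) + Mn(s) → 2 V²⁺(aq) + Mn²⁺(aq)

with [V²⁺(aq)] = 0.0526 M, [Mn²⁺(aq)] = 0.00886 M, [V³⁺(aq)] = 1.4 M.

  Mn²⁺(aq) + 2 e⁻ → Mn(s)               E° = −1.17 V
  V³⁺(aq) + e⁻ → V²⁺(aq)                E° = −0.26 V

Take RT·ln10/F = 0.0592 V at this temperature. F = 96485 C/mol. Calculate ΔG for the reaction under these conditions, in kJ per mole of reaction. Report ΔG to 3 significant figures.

The standard cell potential is −0.26 − (−1.17) = +0.91 V, with n = 2 electrons in the balanced equation.
The reaction quotient is ([V²⁺(aq)]^2·[Mn²⁺(aq)]) / [V³⁺(aq)]^2 = 1.25×10^−5; by Nernst, E = +0.91 − (0.0592/2)(−4.903) = +1.0551 V.
Finally ΔG = −nFE = −(2)(96485 C/mol)(+1.0551 V) = −204 kJ/mol.

−204 kJ/mol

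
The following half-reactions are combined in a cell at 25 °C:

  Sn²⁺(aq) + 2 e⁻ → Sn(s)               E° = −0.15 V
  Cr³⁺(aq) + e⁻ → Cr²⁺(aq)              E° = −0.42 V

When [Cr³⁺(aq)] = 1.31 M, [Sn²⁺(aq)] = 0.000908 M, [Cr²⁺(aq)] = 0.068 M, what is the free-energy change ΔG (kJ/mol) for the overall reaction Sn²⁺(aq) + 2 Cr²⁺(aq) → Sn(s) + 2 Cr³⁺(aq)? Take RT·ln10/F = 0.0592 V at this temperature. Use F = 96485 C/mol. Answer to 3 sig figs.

E°cell = −0.15 − (−0.42) = +0.27 V; the balanced reaction transfers n = 2 electrons.
Here Q = [Cr³⁺(aq)]^2 / ([Sn²⁺(aq)]·[Cr²⁺(aq)]^2) = 4.09×10^5 (log Q = 5.611), giving E = +0.27 − (0.0592/2)·(5.611) = +0.1039 V.
Then ΔG = −nFE = −2 × 96485 × +0.1039 J/mol = −20.0 kJ/mol.

−20.0 kJ/mol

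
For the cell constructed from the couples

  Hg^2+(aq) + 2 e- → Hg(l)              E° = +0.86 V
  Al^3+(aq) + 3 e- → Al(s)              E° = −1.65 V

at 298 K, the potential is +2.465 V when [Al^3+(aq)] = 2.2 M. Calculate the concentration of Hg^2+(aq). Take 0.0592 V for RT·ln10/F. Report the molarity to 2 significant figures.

With Hg²⁺/Hg at the cathode and Al³⁺/Al at the anode, E°cell = +0.86 − (−1.65) = +2.51 V (n = 6).
Since E = E° − (0.0592/n)·log Q, log Q = n(E° − E)/0.0592 = 4.561.
The balanced reaction is 3 Hg^2+(aq) + 2 Al(s) → 3 Hg(l) + 2 Al^3+(aq), so Q = [Al^3+(aq)]^2 / [Hg^2+(aq)]^3.
Isolating [Hg^2+(aq)] in Q = 10^{4.561} yields log [Hg^2+(aq)] = −1.292, i.e. 0.051 M.

0.051 M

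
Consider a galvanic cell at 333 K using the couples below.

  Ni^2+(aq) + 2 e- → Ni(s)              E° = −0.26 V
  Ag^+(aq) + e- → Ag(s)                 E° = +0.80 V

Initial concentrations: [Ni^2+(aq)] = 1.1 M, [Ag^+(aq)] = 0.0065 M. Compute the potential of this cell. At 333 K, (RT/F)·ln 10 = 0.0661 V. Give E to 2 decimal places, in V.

The Ag⁺/Ag couple has the more positive E°, so it is the cathode; Ni²⁺/Ni is the anode.
E°cell = +0.80 − (−0.26) = +1.06 V, with n = 2 electrons transferred.
Balancing gives 2 Ag^+(aq) + Ni(s) → 2 Ag(s) + Ni^2+(aq); hence Q = [Ni^2+(aq)] / [Ag^+(aq)]^2 = 2.6×10^4 (log Q = 4.416).
E = E° − (0.0661/n)·log Q = +1.06 − (0.0661/2)(4.416) = +0.91 V.

+0.91 V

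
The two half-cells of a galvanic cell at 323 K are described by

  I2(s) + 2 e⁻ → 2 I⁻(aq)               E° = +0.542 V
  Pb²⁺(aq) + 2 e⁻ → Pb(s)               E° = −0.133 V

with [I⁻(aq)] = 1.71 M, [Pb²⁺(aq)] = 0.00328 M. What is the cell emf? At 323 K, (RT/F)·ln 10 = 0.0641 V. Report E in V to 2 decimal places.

I₂/I⁻ is reduced (cathode, E° = +0.542 V) and Pb²⁺/Pb is oxidized (anode).
E°cell = +0.542 − (−0.133) = +0.675 V, with n = 2 electrons transferred.
For the overall reaction I2(s) + Pb(s) → 2 I⁻(aq) + Pb²⁺(aq), Q = [I⁻(aq)]^2·[Pb²⁺(aq)] = 0.00959, giving log Q = −2.018.
E = E° − (0.0641/n)·log Q = +0.675 − (0.0641/2)(−2.018) = +0.74 V.

+0.74 V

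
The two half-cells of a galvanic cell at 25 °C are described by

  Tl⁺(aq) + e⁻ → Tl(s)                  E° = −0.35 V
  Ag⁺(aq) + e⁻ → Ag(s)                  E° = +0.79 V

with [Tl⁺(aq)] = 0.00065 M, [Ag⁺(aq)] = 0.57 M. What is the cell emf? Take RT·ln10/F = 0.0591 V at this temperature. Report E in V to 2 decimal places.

+1.31 V

Since E°(Ag⁺/Ag) > E°(Tl⁺/Tl), Ag⁺/Ag serves as the cathode.
The standard potential is +0.79 − (−0.35) = +1.14 V and the balanced reaction transfers n = 1 electron.
Balancing gives Ag⁺(aq) + Tl(s) → Ag(s) + Tl⁺(aq); hence Q = [Tl⁺(aq)] / [Ag⁺(aq)] = 0.00114 (log Q = −2.943).
E = E° − (0.0591/n)·log Q = +1.14 − (0.0591/1)(−2.943) = +1.31 V.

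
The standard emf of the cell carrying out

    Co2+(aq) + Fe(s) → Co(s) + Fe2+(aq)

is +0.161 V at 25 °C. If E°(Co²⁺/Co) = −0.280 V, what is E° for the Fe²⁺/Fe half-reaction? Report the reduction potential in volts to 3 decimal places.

−0.441 V

In the reaction as written the Co²⁺/Co couple is reduced (cathode) and Fe²⁺/Fe is oxidized (anode), so E°cell = E°(Co²⁺/Co) − E°(Fe²⁺/Fe).
E°(Fe²⁺/Fe) = E°(cathode) − E°cell = −0.280 − (+0.161) = −0.441 V.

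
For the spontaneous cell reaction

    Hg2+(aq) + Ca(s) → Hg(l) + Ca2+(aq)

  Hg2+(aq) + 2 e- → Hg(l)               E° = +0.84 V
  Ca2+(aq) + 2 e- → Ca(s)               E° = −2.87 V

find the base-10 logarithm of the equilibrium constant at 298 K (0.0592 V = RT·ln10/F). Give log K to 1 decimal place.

log K = 125.3

The Hg²⁺/Hg couple is reduced (cathode); E°cell = +0.84 − (−2.87) = +3.71 V with n = 2.
At equilibrium E = 0, so log K = nE°cell / 0.0592 = (2)(+3.71) / 0.0592 = 125.3.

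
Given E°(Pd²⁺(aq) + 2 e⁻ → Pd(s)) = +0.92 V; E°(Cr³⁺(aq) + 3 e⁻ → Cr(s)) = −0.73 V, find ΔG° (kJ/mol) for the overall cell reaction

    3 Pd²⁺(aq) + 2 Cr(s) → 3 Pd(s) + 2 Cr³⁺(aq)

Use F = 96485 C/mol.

−955 kJ/mol

In the reaction as written Pd²⁺(aq) is reduced, so the Pd²⁺/Pd couple is the cathode and Cr³⁺/Cr is the anode.
E°cell = +0.92 − (−0.73) = +1.65 V; balancing electrons gives n = 6.
ΔG° = −nFE°cell = −(6)(96485)(+1.65) J/mol = −955 kJ/mol.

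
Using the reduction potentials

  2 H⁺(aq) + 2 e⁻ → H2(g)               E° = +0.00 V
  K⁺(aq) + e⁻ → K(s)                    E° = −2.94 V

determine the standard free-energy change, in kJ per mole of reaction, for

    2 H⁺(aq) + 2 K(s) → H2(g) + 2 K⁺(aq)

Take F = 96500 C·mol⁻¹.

−567 kJ/mol

In the reaction as written H⁺(aq) is reduced, so the 2H⁺/H₂ couple is the cathode and K⁺/K is the anode.
E°cell = +0.00 − (−2.94) = +2.94 V; balancing electrons gives n = 2.
ΔG° = −nFE°cell = −(2)(96500)(+2.94) J/mol = −567 kJ/mol.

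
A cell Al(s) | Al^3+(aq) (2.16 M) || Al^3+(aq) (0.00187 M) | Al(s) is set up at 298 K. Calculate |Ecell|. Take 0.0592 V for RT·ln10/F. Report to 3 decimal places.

0.060 V

For a concentration cell E°cell = 0, since both electrodes use the same couple.
The compartment with the higher Al^3+(aq) concentration (2.16 M) acts as the cathode; ions are reduced there and produced at the dilute (0.00187 M) anode.
With n = 3, Ecell = −(0.0592/3)·log([dilute]/[conc]) = −(0.0592/3)·log(0.00187/2.16) = +0.060 V.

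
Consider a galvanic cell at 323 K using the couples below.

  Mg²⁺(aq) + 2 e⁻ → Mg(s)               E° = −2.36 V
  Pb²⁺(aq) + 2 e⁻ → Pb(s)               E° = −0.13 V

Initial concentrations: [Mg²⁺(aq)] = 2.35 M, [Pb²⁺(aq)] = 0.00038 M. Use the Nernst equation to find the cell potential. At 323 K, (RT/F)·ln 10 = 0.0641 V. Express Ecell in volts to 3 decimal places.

Since E°(Pb²⁺/Pb) > E°(Mg²⁺/Mg), Pb²⁺/Pb serves as the cathode.
E°cell = E°cat − E°an = −0.13 − (−2.36) = +2.23 V; n = 2.
Balancing gives Pb²⁺(aq) + Mg(s) → Pb(s) + Mg²⁺(aq); hence Q = [Mg²⁺(aq)] / [Pb²⁺(aq)] = 6.18×10^3 (log Q = 3.791).
Applying E = E° − (RT ln10/nF)·log Q gives +2.23 − (0.0641/2)(3.791) = +2.108 V.

+2.108 V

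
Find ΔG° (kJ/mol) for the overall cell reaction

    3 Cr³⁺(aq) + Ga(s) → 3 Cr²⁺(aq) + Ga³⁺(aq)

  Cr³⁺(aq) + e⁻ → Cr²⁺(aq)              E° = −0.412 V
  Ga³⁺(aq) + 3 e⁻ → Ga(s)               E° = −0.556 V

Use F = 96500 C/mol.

In the reaction as written Cr³⁺(aq) is reduced, so the Cr³⁺/Cr²⁺ couple is the cathode and Ga³⁺/Ga is the anode.
E°cell = −0.412 − (−0.556) = +0.144 V; balancing electrons gives n = 3.
ΔG° = −nFE°cell = −(3)(96500)(+0.144) J/mol = −41.7 kJ/mol.

−41.7 kJ/mol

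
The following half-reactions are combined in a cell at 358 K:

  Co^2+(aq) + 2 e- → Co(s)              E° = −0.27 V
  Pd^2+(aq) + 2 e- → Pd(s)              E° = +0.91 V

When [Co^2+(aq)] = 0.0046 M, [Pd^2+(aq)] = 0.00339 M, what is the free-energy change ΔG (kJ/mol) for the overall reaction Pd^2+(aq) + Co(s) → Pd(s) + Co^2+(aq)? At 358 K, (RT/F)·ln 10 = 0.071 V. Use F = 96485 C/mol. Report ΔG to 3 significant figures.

E°cell = +0.91 − (−0.27) = +1.18 V; the balanced reaction transfers n = 2 electrons.
Here Q = [Co^2+(aq)] / [Pd^2+(aq)] = 1.36 (log Q = 0.133), giving E = +1.18 − (0.071/2)·(0.133) = +1.1753 V.
Then ΔG = −nFE = −2 × 96485 × +1.1753 J/mol = −227 kJ/mol.

−227 kJ/mol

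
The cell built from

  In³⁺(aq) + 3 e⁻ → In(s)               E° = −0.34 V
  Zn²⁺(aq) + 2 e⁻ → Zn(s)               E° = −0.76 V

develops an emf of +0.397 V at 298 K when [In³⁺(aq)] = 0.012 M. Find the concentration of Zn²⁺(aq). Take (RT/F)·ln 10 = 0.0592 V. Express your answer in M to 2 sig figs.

The In³⁺/In couple has the larger reduction potential, so it is the cathode: E°cell = −0.34 − (−0.76) = +0.42 V and n = 6.
Rearranging E = E° − (0.0592/n)·log Q gives log Q = 6(+0.42 − (+0.397))/0.0592 = 2.331.
For 2 In³⁺(aq) + 3 Zn(s) → 2 In(s) + 3 Zn²⁺(aq), the reaction quotient is Q = [Zn²⁺(aq)]^3 / [In³⁺(aq)]^2.
Solving for the unknown gives log [Zn²⁺(aq)] = −0.504, so [Zn²⁺(aq)] ≈ 0.31 M.

0.31 M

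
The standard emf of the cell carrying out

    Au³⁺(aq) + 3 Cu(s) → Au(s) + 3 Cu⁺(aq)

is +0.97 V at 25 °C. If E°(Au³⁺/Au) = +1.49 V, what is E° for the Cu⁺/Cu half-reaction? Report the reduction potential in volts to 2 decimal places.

+0.52 V

In the reaction as written the Au³⁺/Au couple is reduced (cathode) and Cu⁺/Cu is oxidized (anode), so E°cell = E°(Au³⁺/Au) − E°(Cu⁺/Cu).
E°(Cu⁺/Cu) = E°(cathode) − E°cell = +1.49 − (+0.97) = +0.52 V.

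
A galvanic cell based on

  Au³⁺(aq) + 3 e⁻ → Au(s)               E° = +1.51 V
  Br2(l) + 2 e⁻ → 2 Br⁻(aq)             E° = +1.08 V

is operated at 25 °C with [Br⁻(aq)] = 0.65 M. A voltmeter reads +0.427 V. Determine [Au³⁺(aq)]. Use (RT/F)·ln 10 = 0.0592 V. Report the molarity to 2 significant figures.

2.6 M

Au³⁺/Au is the cathode (higher E°); E°cell = +1.51 − (+1.08) = +0.43 V with n = 6.
Rearranging E = E° − (0.0592/n)·log Q gives log Q = 6(+0.43 − (+0.427))/0.0592 = 0.304.
The balanced reaction is 2 Au³⁺(aq) + 6 Br⁻(aq) → 2 Au(s) + 3 Br2(l), so Q = 1 / ([Au³⁺(aq)]^2·[Br⁻(aq)]^6).
Isolating [Au³⁺(aq)] in Q = 10^{0.304} yields log [Au³⁺(aq)] = 0.409, i.e. 2.6 M.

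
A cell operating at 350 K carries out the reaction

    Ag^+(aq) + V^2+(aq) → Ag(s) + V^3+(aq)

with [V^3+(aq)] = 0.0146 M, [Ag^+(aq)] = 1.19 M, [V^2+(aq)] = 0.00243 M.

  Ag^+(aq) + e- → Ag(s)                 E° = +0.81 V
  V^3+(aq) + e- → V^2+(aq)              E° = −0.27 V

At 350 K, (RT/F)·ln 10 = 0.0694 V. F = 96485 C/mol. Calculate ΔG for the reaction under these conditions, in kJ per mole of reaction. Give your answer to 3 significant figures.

−99.5 kJ/mol

With Ag⁺/Ag reduced at the cathode, E°cell = +0.81 − (−0.27) = +1.08 V and n = 1.
Here Q = [V^3+(aq)] / ([Ag^+(aq)]·[V^2+(aq)]) = 5.05 (log Q = 0.703), giving E = +1.08 − (0.0694/1)·(0.703) = +1.0312 V.
ΔG = −nFE = −(1)(96485)(+1.0312) J/mol = −99.5 kJ/mol.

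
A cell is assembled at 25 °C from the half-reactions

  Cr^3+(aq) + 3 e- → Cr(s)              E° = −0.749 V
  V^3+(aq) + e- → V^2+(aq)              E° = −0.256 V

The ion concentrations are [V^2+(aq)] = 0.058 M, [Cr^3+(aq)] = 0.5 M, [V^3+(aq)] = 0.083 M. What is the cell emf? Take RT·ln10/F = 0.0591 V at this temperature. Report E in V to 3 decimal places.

+0.508 V

The V³⁺/V²⁺ couple has the more positive E°, so it is the cathode; Cr³⁺/Cr is the anode.
E°cell = −0.256 − (−0.749) = +0.493 V, with n = 3 electrons transferred.
Balancing gives 3 V^3+(aq) + Cr(s) → 3 V^2+(aq) + Cr^3+(aq); hence Q = ([V^2+(aq)]^3·[Cr^3+(aq)]) / [V^3+(aq)]^3 = 0.171 (log Q = −0.768).
E = E° − (0.0591/n)·log Q = +0.493 − (0.0591/3)(−0.768) = +0.508 V.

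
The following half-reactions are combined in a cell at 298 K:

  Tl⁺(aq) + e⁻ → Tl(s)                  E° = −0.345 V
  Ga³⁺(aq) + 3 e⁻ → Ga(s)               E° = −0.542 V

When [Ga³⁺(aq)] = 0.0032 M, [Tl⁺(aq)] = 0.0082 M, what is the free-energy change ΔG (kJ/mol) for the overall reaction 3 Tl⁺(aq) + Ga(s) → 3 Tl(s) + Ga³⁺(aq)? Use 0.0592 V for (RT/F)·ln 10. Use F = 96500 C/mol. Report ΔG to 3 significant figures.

The standard cell potential is −0.345 − (−0.542) = +0.197 V, with n = 3 electrons in the balanced equation.
Here Q = [Ga³⁺(aq)] / [Tl⁺(aq)]^3 = 5.8×10^3 (log Q = 3.764), giving E = +0.197 − (0.0592/3)·(3.764) = +0.1227 V.
Then ΔG = −nFE = −3 × 96500 × +0.1227 J/mol = −35.5 kJ/mol.

−35.5 kJ/mol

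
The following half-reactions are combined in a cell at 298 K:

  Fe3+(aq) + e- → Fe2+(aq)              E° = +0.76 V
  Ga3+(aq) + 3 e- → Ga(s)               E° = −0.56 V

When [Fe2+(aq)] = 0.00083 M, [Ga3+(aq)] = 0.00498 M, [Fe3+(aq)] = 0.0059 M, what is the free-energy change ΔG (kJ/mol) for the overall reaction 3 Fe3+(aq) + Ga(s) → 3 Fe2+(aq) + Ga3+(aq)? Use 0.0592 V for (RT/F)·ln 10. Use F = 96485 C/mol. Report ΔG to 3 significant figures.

The standard cell potential is +0.76 − (−0.56) = +1.32 V, with n = 3 electrons in the balanced equation.
Here Q = ([Fe2+(aq)]^3·[Ga3+(aq)]) / [Fe3+(aq)]^3 = 1.39×10^−5 (log Q = −4.858), giving E = +1.32 − (0.0592/3)·(−4.858) = +1.4159 V.
Finally ΔG = −nFE = −(3)(96485 C/mol)(+1.4159 V) = −410 kJ/mol.

−410 kJ/mol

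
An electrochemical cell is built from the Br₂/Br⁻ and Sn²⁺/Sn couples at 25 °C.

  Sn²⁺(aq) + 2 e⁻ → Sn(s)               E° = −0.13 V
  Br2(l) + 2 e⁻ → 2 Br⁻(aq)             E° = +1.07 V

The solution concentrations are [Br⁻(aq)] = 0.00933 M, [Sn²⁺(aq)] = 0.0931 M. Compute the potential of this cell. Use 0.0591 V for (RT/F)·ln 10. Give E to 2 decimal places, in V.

+1.35 V

The Br₂/Br⁻ couple has the more positive E°, so it is the cathode; Sn²⁺/Sn is the anode.
E°cell = E°cat − E°an = +1.07 − (−0.13) = +1.20 V; n = 2.
Balancing gives Br2(l) + Sn(s) → 2 Br⁻(aq) + Sn²⁺(aq); hence Q = [Br⁻(aq)]^2·[Sn²⁺(aq)] = 8.1×10^−6 (log Q = −5.091).
By the Nernst equation, E = +1.20 − (0.0591/2)·(−5.091) = +1.35 V.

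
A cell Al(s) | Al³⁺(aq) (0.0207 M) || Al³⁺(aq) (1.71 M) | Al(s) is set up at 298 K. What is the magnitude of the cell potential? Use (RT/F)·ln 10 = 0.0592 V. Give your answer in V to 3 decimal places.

For a concentration cell E°cell = 0, since both electrodes use the same couple.
The compartment with the higher Al³⁺(aq) concentration (1.71 M) acts as the cathode; ions are reduced there and produced at the dilute (0.0207 M) anode.
With n = 3, Ecell = −(0.0592/3)·log([dilute]/[conc]) = −(0.0592/3)·log(0.0207/1.71) = +0.038 V.

0.038 V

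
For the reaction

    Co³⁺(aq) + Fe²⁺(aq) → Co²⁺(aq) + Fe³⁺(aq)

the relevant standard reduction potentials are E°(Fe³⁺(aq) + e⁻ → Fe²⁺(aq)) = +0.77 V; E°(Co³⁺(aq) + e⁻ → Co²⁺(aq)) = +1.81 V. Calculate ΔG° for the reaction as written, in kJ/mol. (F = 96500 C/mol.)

−100 kJ/mol

In the reaction as written Co³⁺(aq) is reduced, so the Co³⁺/Co²⁺ couple is the cathode and Fe³⁺/Fe²⁺ is the anode.
E°cell = +1.81 − (+0.77) = +1.04 V; balancing electrons gives n = 1.
ΔG° = −nFE°cell = −(1)(96500)(+1.04) J/mol = −100 kJ/mol.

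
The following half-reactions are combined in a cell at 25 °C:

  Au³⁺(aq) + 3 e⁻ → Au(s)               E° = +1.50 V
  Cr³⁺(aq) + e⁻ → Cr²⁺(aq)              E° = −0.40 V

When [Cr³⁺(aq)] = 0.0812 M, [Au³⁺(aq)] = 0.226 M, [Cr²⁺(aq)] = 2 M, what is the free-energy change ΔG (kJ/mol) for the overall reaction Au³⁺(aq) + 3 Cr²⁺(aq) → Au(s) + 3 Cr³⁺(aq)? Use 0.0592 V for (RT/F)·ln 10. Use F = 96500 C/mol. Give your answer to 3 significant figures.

−570 kJ/mol

With Au³⁺/Au reduced at the cathode, E°cell = +1.50 − (−0.40) = +1.90 V and n = 3.
Q = [Cr³⁺(aq)]^3 / ([Au³⁺(aq)]·[Cr²⁺(aq)]^3) = 0.000296, so log Q = −3.529 and E = +1.90 − (0.0592/3)(−3.529) = +1.9696 V.
ΔG = −nFE = −(3)(96500)(+1.9696) J/mol = −570 kJ/mol.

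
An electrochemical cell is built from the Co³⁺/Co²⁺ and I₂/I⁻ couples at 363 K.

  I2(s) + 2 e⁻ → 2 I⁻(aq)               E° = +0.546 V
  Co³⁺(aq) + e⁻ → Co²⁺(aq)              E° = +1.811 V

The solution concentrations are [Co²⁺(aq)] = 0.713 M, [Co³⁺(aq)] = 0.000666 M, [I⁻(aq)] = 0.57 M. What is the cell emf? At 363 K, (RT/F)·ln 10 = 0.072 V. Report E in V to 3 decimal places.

+1.029 V

Co³⁺/Co²⁺ is reduced (cathode, E° = +1.811 V) and I₂/I⁻ is oxidized (anode).
E°cell = +1.811 − (+0.546) = +1.265 V, with n = 2 electrons transferred.
The balanced reaction is 2 Co³⁺(aq) + 2 I⁻(aq) → 2 Co²⁺(aq) + I2(s), so Q = [Co²⁺(aq)]^2 / ([Co³⁺(aq)]^2·[I⁻(aq)]^2) = 3.53×10^6 and log Q = 6.547.
Applying E = E° − (RT ln10/nF)·log Q gives +1.265 − (0.072/2)(6.547) = +1.029 V.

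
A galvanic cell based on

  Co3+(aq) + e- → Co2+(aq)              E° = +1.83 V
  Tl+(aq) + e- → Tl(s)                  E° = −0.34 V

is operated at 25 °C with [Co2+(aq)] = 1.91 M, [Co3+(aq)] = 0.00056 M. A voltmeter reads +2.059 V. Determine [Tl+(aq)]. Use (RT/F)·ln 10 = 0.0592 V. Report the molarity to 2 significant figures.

0.022 M

Co³⁺/Co²⁺ is the cathode (higher E°); E°cell = +1.83 − (−0.34) = +2.17 V with n = 1.
From the Nernst equation, log Q = n(E° − E)/0.0592 = 1·(+2.17 − (+2.059))/0.0592 = 1.875.
For Co3+(aq) + Tl(s) → Co2+(aq) + Tl+(aq), the reaction quotient is Q = ([Co2+(aq)]·[Tl+(aq)]) / [Co3+(aq)].
Isolating [Tl+(aq)] in Q = 10^{1.875} yields log [Tl+(aq)] = −1.658, i.e. 0.022 M.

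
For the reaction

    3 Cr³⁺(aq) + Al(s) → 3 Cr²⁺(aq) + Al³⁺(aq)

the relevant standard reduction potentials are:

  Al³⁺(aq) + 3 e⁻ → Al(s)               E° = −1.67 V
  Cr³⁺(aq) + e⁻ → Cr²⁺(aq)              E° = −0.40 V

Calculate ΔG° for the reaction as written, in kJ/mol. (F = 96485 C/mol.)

In the reaction as written Cr³⁺(aq) is reduced, so the Cr³⁺/Cr²⁺ couple is the cathode and Al³⁺/Al is the anode.
E°cell = −0.40 − (−1.67) = +1.27 V; balancing electrons gives n = 3.
ΔG° = −nFE°cell = −(3)(96485)(+1.27) J/mol = −368 kJ/mol.

−368 kJ/mol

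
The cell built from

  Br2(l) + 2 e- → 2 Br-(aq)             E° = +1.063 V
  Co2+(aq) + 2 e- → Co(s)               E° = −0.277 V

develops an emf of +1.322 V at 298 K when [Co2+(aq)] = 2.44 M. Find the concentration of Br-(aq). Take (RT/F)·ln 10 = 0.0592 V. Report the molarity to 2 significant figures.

The Br₂/Br⁻ couple has the larger reduction potential, so it is the cathode: E°cell = +1.063 − (−0.277) = +1.340 V and n = 2.
Since E = E° − (0.0592/n)·log Q, log Q = n(E° − E)/0.0592 = 0.608.
The balanced reaction is Br2(l) + Co(s) → 2 Br-(aq) + Co2+(aq), so Q = [Br-(aq)]^2·[Co2+(aq)].
Isolating [Br-(aq)] in Q = 10^{0.608} yields log [Br-(aq)] = 0.110, i.e. 1.3 M.

1.3 M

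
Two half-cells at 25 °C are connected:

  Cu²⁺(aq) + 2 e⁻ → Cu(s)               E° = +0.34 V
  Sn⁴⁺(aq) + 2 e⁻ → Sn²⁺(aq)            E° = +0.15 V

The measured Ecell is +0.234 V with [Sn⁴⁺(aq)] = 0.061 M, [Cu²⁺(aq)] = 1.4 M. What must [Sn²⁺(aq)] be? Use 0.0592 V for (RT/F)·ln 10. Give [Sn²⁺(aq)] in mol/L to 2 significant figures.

Cu²⁺/Cu is the cathode (higher E°); E°cell = +0.34 − (+0.15) = +0.19 V with n = 2.
From the Nernst equation, log Q = n(E° − E)/0.0592 = 2·(+0.19 − (+0.234))/0.0592 = −1.486.
The balanced reaction is Cu²⁺(aq) + Sn²⁺(aq) → Cu(s) + Sn⁴⁺(aq), so Q = [Sn⁴⁺(aq)] / ([Cu²⁺(aq)]·[Sn²⁺(aq)]).
Solving for the unknown gives log [Sn²⁺(aq)] = 0.125, so [Sn²⁺(aq)] ≈ 1.3 M.

1.3 M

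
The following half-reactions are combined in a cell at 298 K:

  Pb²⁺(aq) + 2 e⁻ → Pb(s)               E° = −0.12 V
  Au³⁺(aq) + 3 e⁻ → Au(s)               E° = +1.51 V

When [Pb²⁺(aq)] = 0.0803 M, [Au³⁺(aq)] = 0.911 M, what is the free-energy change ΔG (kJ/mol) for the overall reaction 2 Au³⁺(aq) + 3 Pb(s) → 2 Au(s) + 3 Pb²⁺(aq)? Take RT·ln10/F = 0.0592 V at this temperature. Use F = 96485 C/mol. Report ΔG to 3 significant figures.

E°cell = +1.51 − (−0.12) = +1.63 V; the balanced reaction transfers n = 6 electrons.
Here Q = [Pb²⁺(aq)]^3 / [Au³⁺(aq)]^2 = 0.000624 (log Q = −3.205), giving E = +1.63 − (0.0592/6)·(−3.205) = +1.6616 V.
ΔG = −nFE = −(6)(96485)(+1.6616) J/mol = −962 kJ/mol.

−962 kJ/mol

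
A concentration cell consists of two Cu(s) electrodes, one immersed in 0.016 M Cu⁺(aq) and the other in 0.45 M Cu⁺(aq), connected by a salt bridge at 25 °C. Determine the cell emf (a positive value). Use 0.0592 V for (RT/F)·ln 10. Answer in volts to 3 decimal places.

0.086 V

For a concentration cell E°cell = 0, since both electrodes use the same couple.
The compartment with the higher Cu⁺(aq) concentration (0.45 M) acts as the cathode; ions are reduced there and produced at the dilute (0.016 M) anode.
With n = 1, Ecell = −(0.0592/1)·log([dilute]/[conc]) = −(0.0592/1)·log(0.016/0.45) = +0.086 V.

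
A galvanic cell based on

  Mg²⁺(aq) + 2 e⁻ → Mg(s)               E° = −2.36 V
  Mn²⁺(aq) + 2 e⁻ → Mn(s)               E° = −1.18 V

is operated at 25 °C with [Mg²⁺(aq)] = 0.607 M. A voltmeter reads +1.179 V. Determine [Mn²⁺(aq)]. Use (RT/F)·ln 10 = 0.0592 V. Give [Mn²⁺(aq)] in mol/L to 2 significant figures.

0.56 M

Mn²⁺/Mn is the cathode (higher E°); E°cell = −1.18 − (−2.36) = +1.18 V with n = 2.
Since E = E° − (0.0592/n)·log Q, log Q = n(E° − E)/0.0592 = 0.034.
The balanced reaction is Mn²⁺(aq) + Mg(s) → Mn(s) + Mg²⁺(aq), so Q = [Mg²⁺(aq)] / [Mn²⁺(aq)].
Solving for the unknown gives log [Mn²⁺(aq)] = −0.251, so [Mn²⁺(aq)] ≈ 0.56 M.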